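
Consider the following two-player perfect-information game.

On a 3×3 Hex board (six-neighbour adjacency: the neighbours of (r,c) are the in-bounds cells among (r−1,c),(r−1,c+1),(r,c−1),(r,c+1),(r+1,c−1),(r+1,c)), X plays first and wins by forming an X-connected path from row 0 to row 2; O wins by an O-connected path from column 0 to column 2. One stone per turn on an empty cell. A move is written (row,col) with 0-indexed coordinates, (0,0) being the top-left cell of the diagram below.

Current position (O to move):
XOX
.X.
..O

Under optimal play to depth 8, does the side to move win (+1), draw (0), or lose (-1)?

ply 1, O at XOX/.X./..O | (1,0)=-1→XOX/OX./..O*; (1,2)=-1→XOX/.XO/..O; (2,0)=-1→XOX/.X./O.O; (2,1)=-1→XOX/.X./.OO
ply 2, X at XOX/OX./..O | (1,2)=+1→XOX/OXX/..O*; (2,0)=+1→XOX/OX./X.O; (2,1)=+1→XOX/OX./.XO
ply 3, O at XOX/OXX/..O | (2,0)=-1→XOX/OXX/O.O*; (2,1)=-1→XOX/OXX/.OO
ply 4, X at XOX/OXX/O.O | (2,1)=+1→XOX/OXX/OXO*
ply 5: XOX/OXX/OXO is terminal -1 (O); from XOX/.X./..O depth 8

value(XOX/.X./..O, O) = -1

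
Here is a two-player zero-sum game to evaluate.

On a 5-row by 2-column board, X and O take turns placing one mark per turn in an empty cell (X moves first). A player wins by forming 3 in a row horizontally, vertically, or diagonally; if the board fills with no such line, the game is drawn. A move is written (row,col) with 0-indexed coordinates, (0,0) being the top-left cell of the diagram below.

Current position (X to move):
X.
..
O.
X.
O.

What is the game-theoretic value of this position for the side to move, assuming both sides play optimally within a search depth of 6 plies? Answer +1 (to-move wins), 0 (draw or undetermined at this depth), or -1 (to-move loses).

value(X./../O./X./O., X) = 0

ply 1, X at X./../O./X./O. | (0,1)=+0→XX/../O./X./O.*; (1,0)=+0→X./X./O./X./O.; (1,1)=+0→X./.X/O./X./O.; (2,1)=+0→X./../OX/X./O.; (3,1)=+0→X./../O./XX/O.; (4,1)=+0→X./../O./X./OX
ply 2, O at XX/../O./X./O. | (1,0)=+0→XX/O./O./X./O.*; (1,1)=+0→XX/.O/O./X./O.; (2,1)=+0→XX/../OO/X./O.; (3,1)=+0→XX/../O./XO/O.; (4,1)=+0→XX/../O./X./OO
ply 3, X at XX/O./O./X./O. | (1,1)=+0→XX/OX/O./X./O.*; (2,1)=+0→XX/O./OX/X./O.; (3,1)=+0→XX/O./O./XX/O.; (4,1)=+0→XX/O./O./X./OX
ply 4, O at XX/OX/O./X./O. | (2,1)=+0→XX/OX/OO/X./O.*; (3,1)=-1→XX/OX/O./XO/O.; (4,1)=-1→XX/OX/O./X./OO
ply 5, X at XX/OX/OO/X./O. | (3,1)=+0→XX/OX/OO/XX/O.*; (4,1)=+0→XX/OX/OO/X./OX
ply 6, O at XX/OX/OO/XX/O. | (4,1)=+0→XX/OX/OO/XX/OO*
ply 7: XX/OX/OO/XX/OO is terminal +0 (X); from X./../O./X./O. depth 6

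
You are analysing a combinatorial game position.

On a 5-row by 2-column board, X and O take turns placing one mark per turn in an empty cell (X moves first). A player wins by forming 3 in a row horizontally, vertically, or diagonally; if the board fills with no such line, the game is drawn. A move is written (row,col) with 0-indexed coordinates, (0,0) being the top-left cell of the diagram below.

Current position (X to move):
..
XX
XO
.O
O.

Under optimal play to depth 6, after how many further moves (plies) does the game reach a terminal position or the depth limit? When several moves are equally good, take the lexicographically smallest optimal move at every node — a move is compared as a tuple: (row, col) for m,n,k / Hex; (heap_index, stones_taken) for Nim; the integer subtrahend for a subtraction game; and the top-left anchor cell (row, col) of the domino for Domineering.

p1 X@[../XX/XO/.O/O.]: (0,0)[X./XX/XO/.O/O.]+1* (0,1)[.X/XX/XO/.O/O.]-1 (3,0)[../XX/XO/XO/O.]+1 (4,1)[../XX/XO/.O/OX]+1
p2 O@[X./XX/XO/.O/O.] terminal -1; root [../XX/XO/.O/O.] d6

PV length from [../XX/XO/.O/O.]: 1 ply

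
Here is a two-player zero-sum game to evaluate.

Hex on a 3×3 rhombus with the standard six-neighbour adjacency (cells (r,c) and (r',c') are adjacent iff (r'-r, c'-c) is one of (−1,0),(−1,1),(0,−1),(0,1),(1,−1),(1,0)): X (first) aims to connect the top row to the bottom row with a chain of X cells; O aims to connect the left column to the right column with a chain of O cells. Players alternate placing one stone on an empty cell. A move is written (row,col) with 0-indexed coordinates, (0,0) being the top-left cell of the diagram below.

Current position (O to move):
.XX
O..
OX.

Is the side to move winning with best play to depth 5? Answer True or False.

O winning at [.XX/O../OX.]: False

p1 O@[.XX/O../OX.]: (0,0)[OXX/O../OX.]-1* (1,1)[.XX/OO./OX.]-1 (1,2)[.XX/O.O/OX.]-1 (2,2)[.XX/O../OXO]-1
p2 X@[OXX/O../OX.]: (1,1)[OXX/OX./OX.]+1* (1,2)[OXX/O.X/OX.]+1 (2,2)[OXX/O../OXX]+1
p3 O@[OXX/OX./OX.] terminal -1; root [.XX/O../OX.] d5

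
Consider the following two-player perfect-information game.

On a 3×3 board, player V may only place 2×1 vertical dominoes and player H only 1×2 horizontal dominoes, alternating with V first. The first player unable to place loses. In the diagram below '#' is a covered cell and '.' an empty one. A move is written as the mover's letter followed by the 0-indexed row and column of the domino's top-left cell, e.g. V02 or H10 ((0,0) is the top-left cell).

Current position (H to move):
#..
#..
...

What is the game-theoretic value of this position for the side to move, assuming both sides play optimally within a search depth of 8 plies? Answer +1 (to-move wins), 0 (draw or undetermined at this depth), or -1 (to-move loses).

value(#../#../..., H) = +1

p1 H@[#../#../...]: H01[###/#../...]-1 H11[#../###/...]+1* H20[#../#../##.]-1 H21[#../#../.##]-1
p2 V@[#../###/...] terminal -1; root [#../#../...] d8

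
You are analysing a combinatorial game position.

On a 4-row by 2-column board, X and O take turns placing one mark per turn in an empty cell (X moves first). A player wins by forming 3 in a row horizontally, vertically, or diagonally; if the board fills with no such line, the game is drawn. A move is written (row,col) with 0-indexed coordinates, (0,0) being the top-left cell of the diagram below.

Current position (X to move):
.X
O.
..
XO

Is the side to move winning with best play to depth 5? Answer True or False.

X winning at [.X/O./../XO]: False

p1 X@[.X/O./../XO]: (0,0)[XX/O./../XO]+0* (1,1)[.X/OX/../XO]+0 (2,0)[.X/O./X./XO]+0 (2,1)[.X/O./.X/XO]+0
p2 O@[XX/O./../XO]: (1,1)[XX/OO/../XO]+0* (2,0)[XX/O./O./XO]+0 (2,1)[XX/O./.O/XO]+0
p3 X@[XX/OO/../XO]: (2,0)[XX/OO/X./XO]-1 (2,1)[XX/OO/.X/XO]+0*
p4 O@[XX/OO/.X/XO]: (2,0)[XX/OO/OX/XO]+0*
p5 X@[XX/OO/OX/XO] terminal +0; root [.X/O./../XO] d5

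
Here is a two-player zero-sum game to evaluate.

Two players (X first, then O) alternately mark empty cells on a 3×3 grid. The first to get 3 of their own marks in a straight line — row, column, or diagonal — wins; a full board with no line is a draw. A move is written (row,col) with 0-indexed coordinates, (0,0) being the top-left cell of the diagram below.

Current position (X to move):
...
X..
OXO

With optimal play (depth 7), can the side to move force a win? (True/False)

p1 X@[.../X../OXO]: (0,0)[X../X../OXO]-1 (0,1)[.X./X../OXO]-1 (0,2)[..X/X../OXO]+0 (1,1)[.../XX./OXO]+1* (1,2)[.../X.X/OXO]-1
p2 O@[.../XX./OXO]: (0,0)[O../XX./OXO]-1* (0,1)[.O./XX./OXO]-1 (0,2)[..O/XX./OXO]-1 (1,2)[.../XXO/OXO]-1
p3 X@[O../XX./OXO]: (0,1)[OX./XX./OXO]+1* (0,2)[O.X/XX./OXO]+1 (1,2)[O../XXX/OXO]+1
p4 O@[OX./XX./OXO] terminal -1; root [.../X../OXO] d7

X winning at [.../X../OXO]: True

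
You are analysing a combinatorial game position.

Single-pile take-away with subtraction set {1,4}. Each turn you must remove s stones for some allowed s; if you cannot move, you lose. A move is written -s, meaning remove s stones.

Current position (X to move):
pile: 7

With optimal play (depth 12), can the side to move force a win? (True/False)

X winning at [7]: False

ply 1, X at 7 | -1=-1→6*; -4=-1→3
ply 2, O at 6 | -1=+1→5*; -4=+1→2
ply 3, X at 5 | -1=-1→4*; -4=-1→1
ply 4, O at 4 | -1=-1→3; -4=+1→0*
ply 5: 0 is terminal -1 (X); from 7 depth 12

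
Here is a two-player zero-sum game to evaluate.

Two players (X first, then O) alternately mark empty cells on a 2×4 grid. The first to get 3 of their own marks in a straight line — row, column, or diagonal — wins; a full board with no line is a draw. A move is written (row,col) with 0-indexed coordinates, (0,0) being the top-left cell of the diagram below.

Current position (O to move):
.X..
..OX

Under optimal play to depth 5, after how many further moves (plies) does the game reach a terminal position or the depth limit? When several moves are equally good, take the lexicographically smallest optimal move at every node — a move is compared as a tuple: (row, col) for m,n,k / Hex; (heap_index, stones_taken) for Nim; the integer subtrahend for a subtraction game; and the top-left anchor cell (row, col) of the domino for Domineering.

ply 1, O at .X../..OX | (0,0)=+0→OX../..OX*; (0,2)=+0→.XO./..OX; (0,3)=+0→.X.O/..OX; (1,0)=+0→.X../O.OX; (1,1)=+0→.X../.OOX
ply 2, X at OX../..OX | (0,2)=+0→OXX./..OX*; (0,3)=+0→OX.X/..OX; (1,0)=+0→OX../X.OX; (1,1)=+0→OX../.XOX
ply 3, O at OXX./..OX | (0,3)=+0→OXXO/..OX*; (1,0)=-1→OXX./O.OX; (1,1)=-1→OXX./.OOX
ply 4, X at OXXO/..OX | (1,0)=+0→OXXO/X.OX*; (1,1)=+0→OXXO/.XOX
ply 5, O at OXXO/X.OX | (1,1)=+0→OXXO/XOOX*
ply 6: OXXO/XOOX is terminal +0 (X); from .X../..OX depth 5

PV length from [.X../..OX]: 5 plies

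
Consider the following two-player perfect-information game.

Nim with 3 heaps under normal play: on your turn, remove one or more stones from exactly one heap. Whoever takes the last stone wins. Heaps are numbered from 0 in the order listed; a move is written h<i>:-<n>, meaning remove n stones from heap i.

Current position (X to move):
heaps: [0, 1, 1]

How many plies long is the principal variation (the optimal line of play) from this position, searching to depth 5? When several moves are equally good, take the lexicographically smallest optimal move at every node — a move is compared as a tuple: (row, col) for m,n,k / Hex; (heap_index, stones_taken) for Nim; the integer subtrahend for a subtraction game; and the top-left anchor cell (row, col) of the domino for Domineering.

ply 1, X at (0,1,1) | h1:-1=-1→(0,0,1)*; h2:-1=-1→(0,1,0)
ply 2, O at (0,0,1) | h2:-1=+1→(0,0,0)*
ply 3: (0,0,0) is terminal -1 (X); from (0,1,1) depth 5

PV length from [(0,1,1)]: 2 plies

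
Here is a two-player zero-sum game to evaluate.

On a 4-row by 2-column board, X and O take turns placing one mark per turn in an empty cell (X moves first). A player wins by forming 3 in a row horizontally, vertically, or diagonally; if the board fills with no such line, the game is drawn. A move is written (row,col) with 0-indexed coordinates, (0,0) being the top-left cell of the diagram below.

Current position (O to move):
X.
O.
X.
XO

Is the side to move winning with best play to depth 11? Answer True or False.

O winning at [X./O./X./XO]: False

[X./O./X./XO] O move#1: (0,1):+0/XO/O./X./XO*, (1,1):+0/X./OO/X./XO, (2,1):+0/X./O./XO/XO
[XO/O./X./XO] X move#2: (1,1):+0/XO/OX/X./XO*, (2,1):+0/XO/O./XX/XO
[XO/OX/X./XO] O move#3: (2,1):+0/XO/OX/XO/XO*
[XO/OX/XO/XO] end (terminal +0, X#4); searched X./O./X./XO to 11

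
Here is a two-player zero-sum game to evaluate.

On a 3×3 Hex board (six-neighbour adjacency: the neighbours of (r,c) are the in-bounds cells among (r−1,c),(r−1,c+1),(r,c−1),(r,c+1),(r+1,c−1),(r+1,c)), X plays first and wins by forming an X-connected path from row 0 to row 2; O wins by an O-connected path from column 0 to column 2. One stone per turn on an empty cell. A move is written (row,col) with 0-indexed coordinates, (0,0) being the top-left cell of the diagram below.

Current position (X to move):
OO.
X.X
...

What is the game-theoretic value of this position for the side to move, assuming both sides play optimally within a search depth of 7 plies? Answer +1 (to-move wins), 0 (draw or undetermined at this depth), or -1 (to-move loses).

value(OO./X.X/..., X) = +1

[OO./X.X/...] X move#1: (0,2):+1/OOX/X.X/...*, (1,1):-1/OO./XXX/..., (2,0):-1/OO./X.X/X.., (2,1):-1/OO./X.X/.X., (2,2):-1/OO./X.X/..X
[OOX/X.X/...] O move#2: (1,1):-1/OOX/XOX/...*, (2,0):-1/OOX/X.X/O.., (2,1):-1/OOX/X.X/.O., (2,2):-1/OOX/X.X/..O
[OOX/XOX/...] X move#3: (2,0):+1/OOX/XOX/X..*, (2,1):+1/OOX/XOX/.X., (2,2):+1/OOX/XOX/..X
[OOX/XOX/X..] O move#4: (2,1):-1/OOX/XOX/XO.*, (2,2):-1/OOX/XOX/X.O
[OOX/XOX/XO.] X move#5: (2,2):+1/OOX/XOX/XOX*
[OOX/XOX/XOX] end (terminal -1, O#6); searched OO./X.X/... to 7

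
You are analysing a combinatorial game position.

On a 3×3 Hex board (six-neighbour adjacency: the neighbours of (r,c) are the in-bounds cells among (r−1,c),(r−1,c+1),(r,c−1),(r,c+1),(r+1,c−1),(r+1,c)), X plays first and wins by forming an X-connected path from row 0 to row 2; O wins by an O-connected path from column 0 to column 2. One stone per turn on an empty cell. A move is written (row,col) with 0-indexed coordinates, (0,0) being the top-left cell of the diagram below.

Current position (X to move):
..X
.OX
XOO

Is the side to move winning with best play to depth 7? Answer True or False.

[..X/.OX/XOO] X move#1: (0,0):-1/X.X/.OX/XOO, (0,1):-1/.XX/.OX/XOO, (1,0):+1/..X/XOX/XOO*
[..X/XOX/XOO] O move#2: (0,0):-1/O.X/XOX/XOO*, (0,1):-1/.OX/XOX/XOO
[O.X/XOX/XOO] X move#3: (0,1):+1/OXX/XOX/XOO*
[OXX/XOX/XOO] end (terminal -1, O#4); searched ..X/.OX/XOO to 7

X winning at [..X/.OX/XOO]: True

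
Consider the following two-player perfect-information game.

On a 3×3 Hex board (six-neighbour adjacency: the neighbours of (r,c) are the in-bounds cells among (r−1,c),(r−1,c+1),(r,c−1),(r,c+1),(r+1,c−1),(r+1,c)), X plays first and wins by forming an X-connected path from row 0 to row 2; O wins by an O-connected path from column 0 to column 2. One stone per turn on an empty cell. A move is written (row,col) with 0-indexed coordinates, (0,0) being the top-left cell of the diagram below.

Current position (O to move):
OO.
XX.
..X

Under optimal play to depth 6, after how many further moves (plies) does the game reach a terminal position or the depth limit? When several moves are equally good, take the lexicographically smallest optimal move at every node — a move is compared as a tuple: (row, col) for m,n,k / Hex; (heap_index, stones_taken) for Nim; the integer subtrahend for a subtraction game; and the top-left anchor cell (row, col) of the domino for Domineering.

p1 O@[OO./XX./..X]: (0,2)[OOO/XX./..X]+1* (1,2)[OO./XXO/..X]-1 (2,0)[OO./XX./O.X]-1 (2,1)[OO./XX./.OX]-1
p2 X@[OOO/XX./..X] terminal -1; root [OO./XX./..X] d6

PV length from [OO./XX./..X]: 1 ply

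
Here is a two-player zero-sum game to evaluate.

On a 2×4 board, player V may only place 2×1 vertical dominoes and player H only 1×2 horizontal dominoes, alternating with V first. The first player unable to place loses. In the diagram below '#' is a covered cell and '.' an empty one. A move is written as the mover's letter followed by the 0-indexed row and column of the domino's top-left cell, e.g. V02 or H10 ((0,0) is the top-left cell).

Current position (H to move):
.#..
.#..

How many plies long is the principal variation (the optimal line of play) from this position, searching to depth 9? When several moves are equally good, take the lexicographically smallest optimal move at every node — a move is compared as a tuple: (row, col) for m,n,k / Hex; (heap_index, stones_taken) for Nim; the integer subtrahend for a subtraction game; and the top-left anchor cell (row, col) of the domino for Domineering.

p1 H@[.#../.#..]: H02[.###/.#..]+1* H12[.#../.###]+1
p2 V@[.###/.#..]: V00[####/##..]-1*
p3 H@[####/##..]: H12[####/####]+1*
p4 V@[####/####] terminal -1; root [.#../.#..] d9

PV length from [.#../.#..]: 3 plies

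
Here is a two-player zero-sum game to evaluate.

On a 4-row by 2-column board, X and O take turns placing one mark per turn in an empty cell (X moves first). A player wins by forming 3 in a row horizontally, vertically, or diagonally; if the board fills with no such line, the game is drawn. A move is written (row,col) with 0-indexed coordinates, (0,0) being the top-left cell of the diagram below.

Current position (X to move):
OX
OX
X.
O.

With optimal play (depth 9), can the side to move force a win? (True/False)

p1 X@[OX/OX/X./O.]: (2,1)[OX/OX/XX/O.]+1* (3,1)[OX/OX/X./OX]+0
p2 O@[OX/OX/XX/O.] terminal -1; root [OX/OX/X./O.] d9

X winning at [OX/OX/X./O.]: True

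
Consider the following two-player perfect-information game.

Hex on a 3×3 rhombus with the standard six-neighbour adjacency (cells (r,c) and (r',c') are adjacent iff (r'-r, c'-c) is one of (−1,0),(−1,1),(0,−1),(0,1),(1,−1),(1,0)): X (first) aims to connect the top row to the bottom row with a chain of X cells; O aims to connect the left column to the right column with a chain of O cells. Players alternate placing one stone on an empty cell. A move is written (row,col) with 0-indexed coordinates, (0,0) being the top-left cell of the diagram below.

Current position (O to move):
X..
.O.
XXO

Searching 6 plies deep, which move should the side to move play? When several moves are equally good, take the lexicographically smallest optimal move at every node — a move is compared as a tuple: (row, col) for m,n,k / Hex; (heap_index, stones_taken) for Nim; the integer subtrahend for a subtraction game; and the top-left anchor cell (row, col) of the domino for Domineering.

ply 1, O at X../.O./XXO | (0,1)=-1→XO./.O./XXO; (0,2)=-1→X.O/.O./XXO; (1,0)=+1→X../OO./XXO*; (1,2)=-1→X../.OO/XXO
ply 2, X at X../OO./XXO | (0,1)=-1→XX./OO./XXO*; (0,2)=-1→X.X/OO./XXO; (1,2)=-1→X../OOX/XXO
ply 3, O at XX./OO./XXO | (0,2)=+1→XXO/OO./XXO*; (1,2)=+1→XX./OOO/XXO
ply 4: XXO/OO./XXO is terminal -1 (X); from X../.O./XXO depth 6

O's best at [X../.O./XXO]: (1,0)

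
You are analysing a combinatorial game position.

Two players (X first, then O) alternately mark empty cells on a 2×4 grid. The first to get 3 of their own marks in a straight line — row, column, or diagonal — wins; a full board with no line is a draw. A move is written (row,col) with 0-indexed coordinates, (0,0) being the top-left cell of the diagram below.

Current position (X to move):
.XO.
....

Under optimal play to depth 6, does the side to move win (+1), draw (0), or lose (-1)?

value(.XO./...., X) = 0

p1 X@[.XO./....]: (0,0)[XXO./....]+0* (0,3)[.XOX/....]+0 (1,0)[.XO./X...]+0 (1,1)[.XO./.X..]+0 (1,2)[.XO./..X.]+0 (1,3)[.XO./...X]+0
p2 O@[XXO./....]: (0,3)[XXOO/....]+0* (1,0)[XXO./O...]+0 (1,1)[XXO./.O..]+0 (1,2)[XXO./..O.]+0 (1,3)[XXO./...O]+0
p3 X@[XXOO/....]: (1,0)[XXOO/X...]+0* (1,1)[XXOO/.X..]+0 (1,2)[XXOO/..X.]+0 (1,3)[XXOO/...X]+0
p4 O@[XXOO/X...]: (1,1)[XXOO/XO..]+0* (1,2)[XXOO/X.O.]+0 (1,3)[XXOO/X..O]+0
p5 X@[XXOO/XO..]: (1,2)[XXOO/XOX.]+0* (1,3)[XXOO/XO.X]+0
p6 O@[XXOO/XOX.]: (1,3)[XXOO/XOXO]+0*
p7 X@[XXOO/XOXO] terminal +0; root [.XO./....] d6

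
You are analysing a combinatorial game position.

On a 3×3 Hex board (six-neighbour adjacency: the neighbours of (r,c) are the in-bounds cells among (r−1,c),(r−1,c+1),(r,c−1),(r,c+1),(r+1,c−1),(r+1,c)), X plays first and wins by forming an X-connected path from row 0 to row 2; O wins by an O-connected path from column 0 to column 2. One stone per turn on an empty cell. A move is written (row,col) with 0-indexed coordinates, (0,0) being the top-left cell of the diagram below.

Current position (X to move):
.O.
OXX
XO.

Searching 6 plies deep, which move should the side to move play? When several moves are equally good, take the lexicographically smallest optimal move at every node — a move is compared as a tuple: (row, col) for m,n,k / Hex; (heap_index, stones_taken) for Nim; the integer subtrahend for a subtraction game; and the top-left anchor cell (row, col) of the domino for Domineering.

ply 1, X at .O./OXX/XO. | (0,0)=-1→XO./OXX/XO.; (0,2)=+1→.OX/OXX/XO.*; (2,2)=-1→.O./OXX/XOX
ply 2: .OX/OXX/XO. is terminal -1 (O); from .O./OXX/XO. depth 6

X's best at [.O./OXX/XO.]: (0,2)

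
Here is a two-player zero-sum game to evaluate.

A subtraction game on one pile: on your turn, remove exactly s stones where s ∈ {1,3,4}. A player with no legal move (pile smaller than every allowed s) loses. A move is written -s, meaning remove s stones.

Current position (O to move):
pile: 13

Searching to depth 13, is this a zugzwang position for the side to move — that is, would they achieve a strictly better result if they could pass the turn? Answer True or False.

ply 1, O at 13 | -1=-1→12; -3=-1→10; -4=+1→9*
ply 2, X at 9 | -1=-1→8*; -3=-1→6; -4=-1→5
ply 3, O at 8 | -1=+1→7*; -3=-1→5; -4=-1→4
ply 4, X at 7 | -1=-1→6*; -3=-1→4; -4=-1→3
ply 5, O at 6 | -1=-1→5; -3=-1→3; -4=+1→2*
ply 6, X at 2 | -1=-1→1*
ply 7, O at 1 | -1=+1→0*
ply 8: 0 is terminal -1 (X); from 13 depth 13
pass branch (X moves first from the same position):
  | ply 1, X at 13 | -1=-1→12; -3=-1→10; -4=+1→9*
  | ply 2, O at 9 | -1=-1→8*; -3=-1→6; -4=-1→5
  | ply 3, X at 8 | -1=+1→7*; -3=-1→5; -4=-1→4
  | ply 4, O at 7 | -1=-1→6*; -3=-1→4; -4=-1→3
  | ply 5, X at 6 | -1=-1→5; -3=-1→3; -4=+1→2*
  | ply 6, O at 2 | -1=-1→1*
  | ply 7, X at 1 | -1=+1→0*
  | ply 8: 0 is terminal -1 (O); from 13 depth 13
O moving scores +1; O passing scores -1

zugzwang(13, O) = False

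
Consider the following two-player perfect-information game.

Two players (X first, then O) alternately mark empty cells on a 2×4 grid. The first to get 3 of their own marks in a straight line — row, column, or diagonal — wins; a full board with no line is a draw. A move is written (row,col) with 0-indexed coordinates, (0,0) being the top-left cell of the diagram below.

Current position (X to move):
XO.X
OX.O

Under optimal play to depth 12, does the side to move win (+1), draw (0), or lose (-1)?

ply 1, X at XO.X/OX.O | (0,2)=+0→XOXX/OX.O*; (1,2)=+0→XO.X/OXXO
ply 2, O at XOXX/OX.O | (1,2)=+0→XOXX/OXOO*
ply 3: XOXX/OXOO is terminal +0 (X); from XO.X/OX.O depth 12

value(XO.X/OX.O, X) = 0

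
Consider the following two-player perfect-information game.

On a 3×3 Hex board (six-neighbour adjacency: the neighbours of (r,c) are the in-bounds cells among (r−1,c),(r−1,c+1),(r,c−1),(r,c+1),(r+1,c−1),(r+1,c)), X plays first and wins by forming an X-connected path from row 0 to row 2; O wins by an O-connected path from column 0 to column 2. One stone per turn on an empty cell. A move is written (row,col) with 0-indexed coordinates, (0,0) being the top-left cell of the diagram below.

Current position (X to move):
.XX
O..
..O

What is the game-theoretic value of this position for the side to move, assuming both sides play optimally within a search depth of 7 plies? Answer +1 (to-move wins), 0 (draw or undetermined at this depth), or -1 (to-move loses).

value(.XX/O../..O, X) = +1

ply 1, X at .XX/O../..O | (0,0)=-1→XXX/O../..O; (1,1)=+1→.XX/OX./..O*; (1,2)=-1→.XX/O.X/..O; (2,0)=-1→.XX/O../X.O; (2,1)=+1→.XX/O../.XO
ply 2, O at .XX/OX./..O | (0,0)=-1→OXX/OX./..O*; (1,2)=-1→.XX/OXO/..O; (2,0)=-1→.XX/OX./O.O; (2,1)=-1→.XX/OX./.OO
ply 3, X at OXX/OX./..O | (1,2)=+1→OXX/OXX/..O*; (2,0)=+1→OXX/OX./X.O; (2,1)=+1→OXX/OX./.XO
ply 4, O at OXX/OXX/..O | (2,0)=-1→OXX/OXX/O.O*; (2,1)=-1→OXX/OXX/.OO
ply 5, X at OXX/OXX/O.O | (2,1)=+1→OXX/OXX/OXO*
ply 6: OXX/OXX/OXO is terminal -1 (O); from .XX/O../..O depth 7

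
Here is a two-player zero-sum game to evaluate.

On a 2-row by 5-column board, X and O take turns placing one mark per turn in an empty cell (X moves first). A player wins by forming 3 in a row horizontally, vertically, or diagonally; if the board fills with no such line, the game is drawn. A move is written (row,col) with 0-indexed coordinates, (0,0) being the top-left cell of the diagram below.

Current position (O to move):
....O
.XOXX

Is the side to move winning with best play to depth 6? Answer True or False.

ply 1, O at ....O/.XOXX | (0,0)=+0→O...O/.XOXX*; (0,1)=+0→.O..O/.XOXX; (0,2)=+0→..O.O/.XOXX; (0,3)=+0→...OO/.XOXX; (1,0)=+0→....O/OXOXX
ply 2, X at O...O/.XOXX | (0,1)=+0→OX..O/.XOXX*; (0,2)=+0→O.X.O/.XOXX; (0,3)=+0→O..XO/.XOXX; (1,0)=-1→O...O/XXOXX
ply 3, O at OX..O/.XOXX | (0,2)=+0→OXO.O/.XOXX*; (0,3)=+0→OX.OO/.XOXX; (1,0)=+0→OX..O/OXOXX
ply 4, X at OXO.O/.XOXX | (0,3)=+0→OXOXO/.XOXX*; (1,0)=-1→OXO.O/XXOXX
ply 5, O at OXOXO/.XOXX | (1,0)=+0→OXOXO/OXOXX*
ply 6: OXOXO/OXOXX is terminal +0 (X); from ....O/.XOXX depth 6

O winning at [....O/.XOXX]: False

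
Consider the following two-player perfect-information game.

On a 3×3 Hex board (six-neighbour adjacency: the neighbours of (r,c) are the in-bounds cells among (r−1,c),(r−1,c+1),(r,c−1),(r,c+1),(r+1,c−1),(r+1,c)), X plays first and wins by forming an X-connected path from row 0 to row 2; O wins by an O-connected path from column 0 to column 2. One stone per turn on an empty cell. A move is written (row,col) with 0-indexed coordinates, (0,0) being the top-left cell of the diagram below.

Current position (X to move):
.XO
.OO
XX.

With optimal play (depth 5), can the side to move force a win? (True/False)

[.XO/.OO/XX.] X move#1: (0,0):-1/XXO/.OO/XX., (1,0):+1/.XO/XOO/XX.*, (2,2):-1/.XO/.OO/XXX
[.XO/XOO/XX.] end (terminal -1, O#2); searched .XO/.OO/XX. to 5

X winning at [.XO/.OO/XX.]: True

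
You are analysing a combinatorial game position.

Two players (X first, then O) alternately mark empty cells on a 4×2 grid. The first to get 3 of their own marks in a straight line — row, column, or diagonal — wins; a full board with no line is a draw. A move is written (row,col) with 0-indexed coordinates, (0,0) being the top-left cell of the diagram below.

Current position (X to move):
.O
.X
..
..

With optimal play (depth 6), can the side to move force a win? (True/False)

ply 1, X at .O/.X/../.. | (0,0)=+0→XO/.X/../..*; (1,0)=+0→.O/XX/../..; (2,0)=+0→.O/.X/X./..; (2,1)=+0→.O/.X/.X/..; (3,0)=+0→.O/.X/../X.; (3,1)=+0→.O/.X/../.X
ply 2, O at XO/.X/../.. | (1,0)=+0→XO/OX/../..*; (2,0)=+0→XO/.X/O./..; (2,1)=+0→XO/.X/.O/..; (3,0)=+0→XO/.X/../O.; (3,1)=+0→XO/.X/../.O
ply 3, X at XO/OX/../.. | (2,0)=+0→XO/OX/X./..*; (2,1)=+0→XO/OX/.X/..; (3,0)=+0→XO/OX/../X.; (3,1)=+0→XO/OX/../.X
ply 4, O at XO/OX/X./.. | (2,1)=+0→XO/OX/XO/..*; (3,0)=+0→XO/OX/X./O.; (3,1)=+0→XO/OX/X./.O
ply 5, X at XO/OX/XO/.. | (3,0)=+0→XO/OX/XO/X.*; (3,1)=+0→XO/OX/XO/.X
ply 6, O at XO/OX/XO/X. | (3,1)=+0→XO/OX/XO/XO*
ply 7: XO/OX/XO/XO is terminal +0 (X); from .O/.X/../.. depth 6

X winning at [.O/.X/../..]: False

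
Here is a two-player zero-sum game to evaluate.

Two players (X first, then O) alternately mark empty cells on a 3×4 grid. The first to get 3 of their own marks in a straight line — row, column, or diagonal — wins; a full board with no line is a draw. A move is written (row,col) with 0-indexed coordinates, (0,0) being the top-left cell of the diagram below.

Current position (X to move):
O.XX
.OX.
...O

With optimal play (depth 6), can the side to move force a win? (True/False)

[O.XX/.OX./...O] X move#1: (0,1):+1/OXXX/.OX./...O*, (1,0):-1/O.XX/XOX./...O, (1,3):-1/O.XX/.OXX/...O, (2,0):-1/O.XX/.OX./X..O, (2,1):+1/O.XX/.OX./.X.O, (2,2):+1/O.XX/.OX./..XO
[OXXX/.OX./...O] end (terminal -1, O#2); searched O.XX/.OX./...O to 6

X winning at [O.XX/.OX./...O]: True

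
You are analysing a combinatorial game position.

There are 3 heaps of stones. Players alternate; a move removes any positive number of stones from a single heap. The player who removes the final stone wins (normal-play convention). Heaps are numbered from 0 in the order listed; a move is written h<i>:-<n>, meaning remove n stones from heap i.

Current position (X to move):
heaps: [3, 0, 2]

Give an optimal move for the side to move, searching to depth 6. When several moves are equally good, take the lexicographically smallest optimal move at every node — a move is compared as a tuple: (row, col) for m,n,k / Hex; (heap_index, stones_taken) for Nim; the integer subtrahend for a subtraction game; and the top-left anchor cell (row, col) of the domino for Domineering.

X's best at [(3,0,2)]: h0:-1

p1 X@[(3,0,2)]: h0:-1[(2,0,2)]+1* h0:-2[(1,0,2)]-1 h0:-3[(0,0,2)]-1 h2:-1[(3,0,1)]-1 h2:-2[(3,0,0)]-1
p2 O@[(2,0,2)]: h0:-1[(1,0,2)]-1* h0:-2[(0,0,2)]-1 h2:-1[(2,0,1)]-1 h2:-2[(2,0,0)]-1
p3 X@[(1,0,2)]: h0:-1[(0,0,2)]-1 h2:-1[(1,0,1)]+1* h2:-2[(1,0,0)]-1
p4 O@[(1,0,1)]: h0:-1[(0,0,1)]-1* h2:-1[(1,0,0)]-1
p5 X@[(0,0,1)]: h2:-1[(0,0,0)]+1*
p6 O@[(0,0,0)] terminal -1; root [(3,0,2)] d6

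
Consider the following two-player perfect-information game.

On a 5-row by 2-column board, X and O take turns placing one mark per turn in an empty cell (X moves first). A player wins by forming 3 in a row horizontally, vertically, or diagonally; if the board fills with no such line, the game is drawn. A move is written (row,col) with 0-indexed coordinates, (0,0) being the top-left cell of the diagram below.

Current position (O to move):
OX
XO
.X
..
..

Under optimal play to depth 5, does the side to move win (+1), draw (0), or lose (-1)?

value(OX/XO/.X/../.., O) = 0

[OX/XO/.X/../..] O move#1: (2,0):+0/OX/XO/OX/../..*, (3,0):+0/OX/XO/.X/O./.., (3,1):+0/OX/XO/.X/.O/.., (4,0):+0/OX/XO/.X/../O., (4,1):+0/OX/XO/.X/../.O
[OX/XO/OX/../..] X move#2: (3,0):+0/OX/XO/OX/X./..*, (3,1):+0/OX/XO/OX/.X/.., (4,0):+0/OX/XO/OX/../X., (4,1):+0/OX/XO/OX/../.X
[OX/XO/OX/X./..] O move#3: (3,1):+0/OX/XO/OX/XO/..*, (4,0):+0/OX/XO/OX/X./O., (4,1):+0/OX/XO/OX/X./.O
[OX/XO/OX/XO/..] X move#4: (4,0):+0/OX/XO/OX/XO/X.*, (4,1):+0/OX/XO/OX/XO/.X
[OX/XO/OX/XO/X.] O move#5: (4,1):+0/OX/XO/OX/XO/XO*
[OX/XO/OX/XO/XO] end (terminal +0, X#6); searched OX/XO/.X/../.. to 5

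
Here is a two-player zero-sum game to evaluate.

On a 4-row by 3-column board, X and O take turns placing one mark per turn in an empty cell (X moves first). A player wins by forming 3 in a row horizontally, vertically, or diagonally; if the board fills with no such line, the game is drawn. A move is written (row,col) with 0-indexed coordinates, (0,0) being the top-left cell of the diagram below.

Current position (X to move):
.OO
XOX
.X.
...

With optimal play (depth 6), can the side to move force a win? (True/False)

ply 1, X at .OO/XOX/.X./... | (0,0)=-1→XOO/XOX/.X./...; (2,0)=-1→.OO/XOX/XX./...; (2,2)=-1→.OO/XOX/.XX/...; (3,0)=+1→.OO/XOX/.X./X..*; (3,1)=-1→.OO/XOX/.X./.X.; (3,2)=+1→.OO/XOX/.X./..X
ply 2: .OO/XOX/.X./X.. is terminal -1 (O); from .OO/XOX/.X./... depth 6

X winning at [.OO/XOX/.X./...]: True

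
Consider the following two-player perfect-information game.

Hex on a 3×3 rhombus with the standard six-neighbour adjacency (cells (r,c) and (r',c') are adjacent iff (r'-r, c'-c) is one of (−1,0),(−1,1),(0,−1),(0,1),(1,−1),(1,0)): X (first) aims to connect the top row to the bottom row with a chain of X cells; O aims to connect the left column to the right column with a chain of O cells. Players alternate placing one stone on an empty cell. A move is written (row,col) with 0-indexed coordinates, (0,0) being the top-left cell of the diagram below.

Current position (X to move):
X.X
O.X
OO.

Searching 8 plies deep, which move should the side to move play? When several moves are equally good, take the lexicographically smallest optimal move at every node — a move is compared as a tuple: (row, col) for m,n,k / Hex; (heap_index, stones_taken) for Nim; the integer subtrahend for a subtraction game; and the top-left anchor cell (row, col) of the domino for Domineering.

[X.X/O.X/OO.] X move#1: (0,1):-1/XXX/O.X/OO., (1,1):-1/X.X/OXX/OO., (2,2):+1/X.X/O.X/OOX*
[X.X/O.X/OOX] end (terminal -1, O#2); searched X.X/O.X/OO. to 8

X's best at [X.X/O.X/OO.]: (2,2)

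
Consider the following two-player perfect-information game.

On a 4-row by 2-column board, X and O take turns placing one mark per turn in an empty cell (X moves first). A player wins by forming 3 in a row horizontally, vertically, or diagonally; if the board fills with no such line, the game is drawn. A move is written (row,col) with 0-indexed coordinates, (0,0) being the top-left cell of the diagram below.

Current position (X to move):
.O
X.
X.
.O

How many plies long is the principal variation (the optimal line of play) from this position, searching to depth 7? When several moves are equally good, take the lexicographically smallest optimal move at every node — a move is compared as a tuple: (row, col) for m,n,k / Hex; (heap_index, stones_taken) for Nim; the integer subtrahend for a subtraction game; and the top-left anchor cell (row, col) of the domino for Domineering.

PV length from [.O/X./X./.O]: 1 ply

[.O/X./X./.O] X move#1: (0,0):+1/XO/X./X./.O*, (1,1):+1/.O/XX/X./.O, (2,1):+1/.O/X./XX/.O, (3,0):+1/.O/X./X./XO
[XO/X./X./.O] end (terminal -1, O#2); searched .O/X./X./.O to 7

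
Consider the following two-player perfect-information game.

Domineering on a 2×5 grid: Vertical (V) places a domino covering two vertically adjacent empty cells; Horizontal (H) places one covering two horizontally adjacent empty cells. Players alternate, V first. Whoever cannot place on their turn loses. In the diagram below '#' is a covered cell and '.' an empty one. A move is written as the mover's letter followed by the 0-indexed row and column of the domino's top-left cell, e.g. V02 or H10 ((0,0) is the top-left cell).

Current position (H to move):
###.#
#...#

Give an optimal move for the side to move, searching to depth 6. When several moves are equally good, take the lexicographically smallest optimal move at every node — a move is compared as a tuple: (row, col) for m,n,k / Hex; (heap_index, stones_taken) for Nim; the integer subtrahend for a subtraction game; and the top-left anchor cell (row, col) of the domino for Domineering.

H's best at [###.#/#...#]: H12

[###.#/#...#] H move#1: H11:-1/###.#/###.#, H12:+1/###.#/#.###*
[###.#/#.###] end (terminal -1, V#2); searched ###.#/#...# to 6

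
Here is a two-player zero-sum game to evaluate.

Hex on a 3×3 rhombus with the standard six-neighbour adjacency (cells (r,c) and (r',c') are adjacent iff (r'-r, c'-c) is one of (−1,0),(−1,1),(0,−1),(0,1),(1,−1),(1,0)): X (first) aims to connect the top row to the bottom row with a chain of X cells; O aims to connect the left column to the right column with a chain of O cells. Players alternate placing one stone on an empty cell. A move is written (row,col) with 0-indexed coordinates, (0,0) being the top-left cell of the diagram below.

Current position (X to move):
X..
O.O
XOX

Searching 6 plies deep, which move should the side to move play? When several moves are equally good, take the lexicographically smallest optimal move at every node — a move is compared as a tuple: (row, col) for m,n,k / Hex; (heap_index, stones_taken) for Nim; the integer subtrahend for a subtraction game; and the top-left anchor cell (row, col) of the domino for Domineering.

X's best at [X../O.O/XOX]: (1,1)

p1 X@[X../O.O/XOX]: (0,1)[XX./O.O/XOX]-1 (0,2)[X.X/O.O/XOX]-1 (1,1)[X../OXO/XOX]+1*
p2 O@[X../OXO/XOX]: (0,1)[XO./OXO/XOX]-1* (0,2)[X.O/OXO/XOX]-1
p3 X@[XO./OXO/XOX]: (0,2)[XOX/OXO/XOX]+1*
p4 O@[XOX/OXO/XOX] terminal -1; root [X../O.O/XOX] d6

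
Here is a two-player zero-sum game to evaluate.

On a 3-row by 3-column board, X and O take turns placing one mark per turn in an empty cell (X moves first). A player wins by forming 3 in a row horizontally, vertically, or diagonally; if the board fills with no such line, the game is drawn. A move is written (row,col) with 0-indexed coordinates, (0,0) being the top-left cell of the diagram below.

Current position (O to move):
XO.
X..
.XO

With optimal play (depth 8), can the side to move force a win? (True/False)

[XO./X../.XO] O move#1: (0,2):-1/XOO/X../.XO, (1,1):-1/XO./XO./.XO, (1,2):-1/XO./X.O/.XO, (2,0):+0/XO./X../OXO*
[XO./X../OXO] X move#2: (0,2):+0/XOX/X../OXO*, (1,1):+0/XO./XX./OXO, (1,2):+0/XO./X.X/OXO
[XOX/X../OXO] O move#3: (1,1):+0/XOX/XO./OXO*, (1,2):+0/XOX/X.O/OXO
[XOX/XO./OXO] X move#4: (1,2):+0/XOX/XOX/OXO*
[XOX/XOX/OXO] end (terminal +0, O#5); searched XO./X../.XO to 8

O winning at [XO./X../.XO]: False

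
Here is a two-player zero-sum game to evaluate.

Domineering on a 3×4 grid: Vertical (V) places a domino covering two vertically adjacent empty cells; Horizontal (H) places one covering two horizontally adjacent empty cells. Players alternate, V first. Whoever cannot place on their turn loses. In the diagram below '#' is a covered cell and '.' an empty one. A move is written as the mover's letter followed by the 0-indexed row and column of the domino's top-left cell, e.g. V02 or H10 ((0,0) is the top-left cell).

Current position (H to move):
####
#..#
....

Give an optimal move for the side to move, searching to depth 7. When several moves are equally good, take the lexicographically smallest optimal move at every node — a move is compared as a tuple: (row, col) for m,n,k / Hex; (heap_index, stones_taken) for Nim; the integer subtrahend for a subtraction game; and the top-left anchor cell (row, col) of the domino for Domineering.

p1 H@[####/#..#/....]: H11[####/####/....]+1* H20[####/#..#/##..]-1 H21[####/#..#/.##.]+1 H22[####/#..#/..##]-1
p2 V@[####/####/....] terminal -1; root [####/#..#/....] d7

H's best at [####/#..#/....]: H11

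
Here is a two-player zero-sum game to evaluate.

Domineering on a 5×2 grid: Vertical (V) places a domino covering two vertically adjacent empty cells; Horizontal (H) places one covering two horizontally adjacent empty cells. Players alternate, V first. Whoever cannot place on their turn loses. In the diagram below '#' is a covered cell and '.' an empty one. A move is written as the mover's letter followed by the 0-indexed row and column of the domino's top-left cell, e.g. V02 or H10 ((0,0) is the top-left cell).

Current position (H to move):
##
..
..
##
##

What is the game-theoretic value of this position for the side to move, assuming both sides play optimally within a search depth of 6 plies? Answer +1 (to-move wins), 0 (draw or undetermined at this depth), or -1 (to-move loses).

value(##/../../##/##, H) = +1

[##/../../##/##] H move#1: H10:+1/##/##/../##/##*, H20:+1/##/../##/##/##
[##/##/../##/##] end (terminal -1, V#2); searched ##/../../##/## to 6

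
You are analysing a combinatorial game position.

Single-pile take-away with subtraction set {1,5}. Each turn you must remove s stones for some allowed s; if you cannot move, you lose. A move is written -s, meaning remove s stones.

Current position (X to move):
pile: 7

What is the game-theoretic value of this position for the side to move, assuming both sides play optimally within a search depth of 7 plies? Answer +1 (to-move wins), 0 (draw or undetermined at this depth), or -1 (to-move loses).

value(7, X) = +1

p1 X@[7]: -1[6]+1* -5[2]+1
p2 O@[6]: -1[5]-1* -5[1]-1
p3 X@[5]: -1[4]+1* -5[0]+1
p4 O@[4]: -1[3]-1*
p5 X@[3]: -1[2]+1*
p6 O@[2]: -1[1]-1*
p7 X@[1]: -1[0]+1*
p8 O@[0] terminal -1; root [7] d7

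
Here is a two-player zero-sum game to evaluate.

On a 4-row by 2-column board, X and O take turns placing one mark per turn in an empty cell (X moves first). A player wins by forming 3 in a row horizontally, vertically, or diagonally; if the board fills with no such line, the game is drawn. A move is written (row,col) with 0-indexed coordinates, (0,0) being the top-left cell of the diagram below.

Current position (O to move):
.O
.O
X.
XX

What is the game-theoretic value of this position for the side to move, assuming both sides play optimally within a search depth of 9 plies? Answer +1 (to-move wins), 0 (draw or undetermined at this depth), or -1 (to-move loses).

p1 O@[.O/.O/X./XX]: (0,0)[OO/.O/X./XX]-1 (1,0)[.O/OO/X./XX]+0 (2,1)[.O/.O/XO/XX]+1*
p2 X@[.O/.O/XO/XX] terminal -1; root [.O/.O/X./XX] d9

value(.O/.O/X./XX, O) = +1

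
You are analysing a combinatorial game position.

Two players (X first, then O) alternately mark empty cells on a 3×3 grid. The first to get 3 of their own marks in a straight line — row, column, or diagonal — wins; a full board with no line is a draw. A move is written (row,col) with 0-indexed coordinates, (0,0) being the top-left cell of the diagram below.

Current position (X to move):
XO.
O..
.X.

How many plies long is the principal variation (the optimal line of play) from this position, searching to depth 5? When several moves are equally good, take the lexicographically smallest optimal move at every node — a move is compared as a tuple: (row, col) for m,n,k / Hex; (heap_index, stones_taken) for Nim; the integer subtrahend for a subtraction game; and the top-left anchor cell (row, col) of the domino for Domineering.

p1 X@[XO./O../.X.]: (0,2)[XOX/O../.X.]+0 (1,1)[XO./OX./.X.]+0 (1,2)[XO./O.X/.X.]+0 (2,0)[XO./O../XX.]+0 (2,2)[XO./O../.XX]+1*
p2 O@[XO./O../.XX]: (0,2)[XOO/O../.XX]-1* (1,1)[XO./OO./.XX]-1 (1,2)[XO./O.O/.XX]-1 (2,0)[XO./O../OXX]-1
p3 X@[XOO/O../.XX]: (1,1)[XOO/OX./.XX]+1* (1,2)[XOO/O.X/.XX]+1 (2,0)[XOO/O../XXX]+1
p4 O@[XOO/OX./.XX] terminal -1; root [XO./O../.X.] d5

PV length from [XO./O../.X.]: 3 plies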